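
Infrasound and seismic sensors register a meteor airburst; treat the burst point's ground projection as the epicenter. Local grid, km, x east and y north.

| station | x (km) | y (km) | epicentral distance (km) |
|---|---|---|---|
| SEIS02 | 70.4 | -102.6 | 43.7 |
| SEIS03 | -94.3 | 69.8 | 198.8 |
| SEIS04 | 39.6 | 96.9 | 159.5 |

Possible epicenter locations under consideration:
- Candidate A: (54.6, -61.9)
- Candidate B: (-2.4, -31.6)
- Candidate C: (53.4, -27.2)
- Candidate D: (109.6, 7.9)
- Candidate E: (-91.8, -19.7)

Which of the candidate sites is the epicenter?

Candidate A

For each candidate, compare |candidate − station| to the reported distance:
Candidate A: residuals SEIS02 0.0, SEIS03 0.0, SEIS04 0.0 → max 0.0 km
Candidate B: residuals SEIS02 58.0, SEIS03 62.0, SEIS04 24.3 → max 62.0 km
Candidate C: residuals SEIS02 33.6, SEIS03 22.1, SEIS04 34.6 → max 34.6 km
Candidate D: residuals SEIS02 73.5, SEIS03 14.3, SEIS04 46.3 → max 73.5 km
Candidate E: residuals SEIS02 138.5, SEIS03 109.3, SEIS04 16.2 → max 138.5 km
Only Candidate A has all residuals ≈ 0.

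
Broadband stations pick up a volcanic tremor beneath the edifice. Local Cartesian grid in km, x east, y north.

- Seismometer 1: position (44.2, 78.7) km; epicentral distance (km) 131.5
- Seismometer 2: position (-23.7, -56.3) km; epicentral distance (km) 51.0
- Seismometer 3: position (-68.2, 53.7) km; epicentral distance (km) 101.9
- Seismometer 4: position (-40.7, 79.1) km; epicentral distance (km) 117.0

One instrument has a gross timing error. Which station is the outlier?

Solve using three stations at a time. Using Seismometer 1, Seismometer 3, Seismometer 4 (subtract circle equations pairwise → linear system) gives (x, y) ≈ (-20.0, -36.0).
Distances from that point to each station vs reported:
  Seismometer 1: calculated 131.4 vs reported 131.5 → residual 0.1 km
  Seismometer 2: calculated 20.7 vs reported 51.0 → residual 30.3 km
  Seismometer 3: calculated 101.8 vs reported 101.9 → residual 0.1 km
  Seismometer 4: calculated 116.9 vs reported 117.0 → residual 0.1 km
Seismometer 1, Seismometer 3, Seismometer 4 are mutually consistent (residuals ≈ 0); Seismometer 2 is off by 30.3 km.

Seismometer 2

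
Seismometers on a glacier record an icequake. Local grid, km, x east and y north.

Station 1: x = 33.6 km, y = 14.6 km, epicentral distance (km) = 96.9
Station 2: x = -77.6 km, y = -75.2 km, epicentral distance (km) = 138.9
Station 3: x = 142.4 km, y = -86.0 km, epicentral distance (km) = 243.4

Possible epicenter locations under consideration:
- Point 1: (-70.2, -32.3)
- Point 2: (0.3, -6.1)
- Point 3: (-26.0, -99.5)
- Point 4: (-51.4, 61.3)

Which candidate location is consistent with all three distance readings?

Point 4

For each candidate, compare |candidate − station| to the reported distance:
Point 1: residuals Station 1 17.0, Station 2 95.4, Station 3 24.1 → max 95.4 km
Point 2: residuals Station 1 57.7, Station 2 34.8, Station 3 80.4 → max 80.4 km
Point 3: residuals Station 1 31.8, Station 2 81.9, Station 3 74.5 → max 81.9 km
Point 4: residuals Station 1 0.1, Station 2 0.1, Station 3 0.0 → max 0.1 km
Only Point 4 has all residuals ≈ 0.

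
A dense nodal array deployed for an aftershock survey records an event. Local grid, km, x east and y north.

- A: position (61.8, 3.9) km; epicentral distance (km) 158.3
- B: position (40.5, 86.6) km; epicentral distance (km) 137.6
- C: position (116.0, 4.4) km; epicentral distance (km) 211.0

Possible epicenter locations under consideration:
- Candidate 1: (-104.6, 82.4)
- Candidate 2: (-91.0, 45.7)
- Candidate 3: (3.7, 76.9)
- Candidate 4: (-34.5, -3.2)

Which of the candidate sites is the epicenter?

For each candidate, compare |candidate − station| to the reported distance:
Candidate 1: residuals A 25.7, B 7.6, C 23.0 → max 25.7 km
Candidate 2: residuals A 0.1, B 0.1, C 0.1 → max 0.1 km
Candidate 3: residuals A 65.0, B 99.5, C 77.3 → max 99.5 km
Candidate 4: residuals A 61.7, B 20.6, C 60.3 → max 61.7 km
Only Candidate 2 has all residuals ≈ 0.

Candidate 2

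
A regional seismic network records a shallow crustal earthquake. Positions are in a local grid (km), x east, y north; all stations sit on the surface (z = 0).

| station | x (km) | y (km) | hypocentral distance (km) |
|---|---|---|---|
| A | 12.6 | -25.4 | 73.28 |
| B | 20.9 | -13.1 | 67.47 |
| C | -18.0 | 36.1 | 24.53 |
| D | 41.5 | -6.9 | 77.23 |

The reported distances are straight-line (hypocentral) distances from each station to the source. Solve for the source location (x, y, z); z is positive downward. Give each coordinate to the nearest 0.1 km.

Each station gives a sphere (x−x_i)² + (y−y_i)² + z² = d_i² (stations at z=0).
Subtracting the A sphere from B and C: z² cancels, leaving linear equations in x and y:
16.6 x + 24.6 y = 622.26
-61.2 x + 123.0 y = 5591.53
Solving: x ≈ -17.200, y ≈ 36.902 km (keep extra digits for the depth step; rounded: -17.2, 36.9).
Then from the A sphere: z² = 73.28² − (x − 12.6)² − (y + 25.4)² with x = -17.200, y = 36.902, so z ≈ 24.503 ≈ 24.5 km.

x ≈ -17.2 km, y ≈ 36.9 km, depth ≈ 24.5 km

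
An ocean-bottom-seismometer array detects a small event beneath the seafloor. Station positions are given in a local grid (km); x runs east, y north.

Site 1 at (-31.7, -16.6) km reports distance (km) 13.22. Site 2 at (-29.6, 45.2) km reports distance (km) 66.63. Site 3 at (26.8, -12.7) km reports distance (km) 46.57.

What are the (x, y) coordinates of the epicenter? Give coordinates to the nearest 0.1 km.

x ≈ -19.1 km, y ≈ -20.6 km

Circle about each station: (x + 31.7)² + (y + 16.6)² = 13.22²; (x + 29.6)² + (y − 45.2)² = 66.63²; (x − 26.8)² + (y + 12.7)² = 46.57².
Subtracting the Site 1 equation from the Site 2 and Site 3 equations removes the quadratic terms:
4.2 x + 123.6 y = -2626.04
117.0 x + 7.8 y = -2394.92
Solving the 2×2 system: x ≈ -19.1, y ≈ -20.6 km.
Check against Site 1 (with the unrounded x, y): √((x + 31.7)²+(y + 16.6)²) = 13.22 ≈ 13.22 km. ✓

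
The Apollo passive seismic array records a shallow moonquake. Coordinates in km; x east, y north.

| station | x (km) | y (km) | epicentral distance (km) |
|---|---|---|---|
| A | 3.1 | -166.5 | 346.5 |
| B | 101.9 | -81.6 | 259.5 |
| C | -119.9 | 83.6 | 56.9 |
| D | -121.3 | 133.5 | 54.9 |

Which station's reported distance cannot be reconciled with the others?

Solve using three stations at a time. Using B, C, D (subtract circle equations pairwise → linear system) gives (x, y) ≈ (-70.7, 112.2).
Distances from that point to each station vs reported:
  A: calculated 288.3 vs reported 346.5 → residual 58.2 km
  B: calculated 259.5 vs reported 259.5 → residual 0.0 km
  C: calculated 56.9 vs reported 56.9 → residual 0.0 km
  D: calculated 54.9 vs reported 54.9 → residual 0.0 km
B, C, D are mutually consistent (residuals ≈ 0); A is off by 58.2 km.

A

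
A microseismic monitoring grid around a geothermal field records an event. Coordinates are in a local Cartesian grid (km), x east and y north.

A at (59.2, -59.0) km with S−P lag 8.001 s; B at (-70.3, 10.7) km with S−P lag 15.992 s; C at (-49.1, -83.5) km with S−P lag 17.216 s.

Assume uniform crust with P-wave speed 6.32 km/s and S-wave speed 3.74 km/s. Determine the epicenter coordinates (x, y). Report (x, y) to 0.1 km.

Distance from S−P lag: d = Δt · v_P v_S / (v_P − v_S) = Δt · (6.32·3.74)/(6.32−3.74) ≈ 9.1616·Δt.
So d_A = 73.30, d_B = 146.51, d_C = 157.73 km.
Circle about each station: (x − 59.2)² + (y + 59.0)² = 73.30²; (x + 70.3)² + (y − 10.7)² = 146.51²; (x + 49.1)² + (y + 83.5)² = 157.73².
Subtracting the A equation from the B and C equations removes the quadratic terms:
-259.0 x + 139.4 y = -18021.35
-216.6 x − 49.0 y = -17108.44
Solving the 2×2 system: x ≈ 76.2, y ≈ 12.3 km.
Check against A (with the unrounded x, y): √((x − 59.2)²+(y + 59.0)²) = 73.30 ≈ 73.30 km. ✓

76.2 km east, 12.3 km north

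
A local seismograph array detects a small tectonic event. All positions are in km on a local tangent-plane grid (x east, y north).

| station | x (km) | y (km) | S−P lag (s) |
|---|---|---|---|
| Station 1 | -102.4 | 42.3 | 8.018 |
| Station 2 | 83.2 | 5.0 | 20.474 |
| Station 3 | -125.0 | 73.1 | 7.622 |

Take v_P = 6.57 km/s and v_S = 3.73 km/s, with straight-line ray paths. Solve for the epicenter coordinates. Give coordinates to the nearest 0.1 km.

Distance from S−P lag: d = Δt · v_P v_S / (v_P − v_S) = Δt · (6.57·3.73)/(6.57−3.73) ≈ 8.6289·Δt.
So d_Station 1 = 69.19, d_Station 2 = 176.67, d_Station 3 = 65.77 km.
Circle about each station: (x + 102.4)² + (y − 42.3)² = 69.19²; (x − 83.2)² + (y − 5.0)² = 176.67²; (x + 125.0)² + (y − 73.1)² = 65.77².
Subtracting the Station 1 equation from the Station 2 and Station 3 equations removes the quadratic terms:
371.2 x − 74.6 y = -31752.84
-45.2 x + 61.6 y = 9155.12
Solving the 2×2 system: x ≈ -65.3, y ≈ 100.7 km.

-65.3 km east, 100.7 km north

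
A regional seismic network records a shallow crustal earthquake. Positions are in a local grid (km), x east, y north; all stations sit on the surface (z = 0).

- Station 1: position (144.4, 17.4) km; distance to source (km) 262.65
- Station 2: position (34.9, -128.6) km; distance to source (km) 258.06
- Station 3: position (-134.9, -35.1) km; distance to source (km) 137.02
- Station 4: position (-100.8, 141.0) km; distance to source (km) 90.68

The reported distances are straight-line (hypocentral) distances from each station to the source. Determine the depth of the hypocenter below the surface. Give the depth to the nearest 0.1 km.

Each station gives a sphere (x−x_i)² + (y−y_i)² + z² = d_i² (stations at z=0).
Subtracting the Station 1 sphere from Station 2 and Station 3: z² cancels, leaving linear equations in x and y:
-219.0 x − 292.0 y = -1008.09
-558.6 x − 105.0 y = 48486.44
Solving: x ≈ -101.800, y ≈ 79.803 km (keep extra digits for the depth step; rounded: -101.8, 79.8).
Then from the Station 1 sphere: z² = 262.65² − (x − 144.4)² − (y − 17.4)² with x = -101.800, y = 79.803, so z ≈ 66.906 ≈ 66.9 km.

66.9 km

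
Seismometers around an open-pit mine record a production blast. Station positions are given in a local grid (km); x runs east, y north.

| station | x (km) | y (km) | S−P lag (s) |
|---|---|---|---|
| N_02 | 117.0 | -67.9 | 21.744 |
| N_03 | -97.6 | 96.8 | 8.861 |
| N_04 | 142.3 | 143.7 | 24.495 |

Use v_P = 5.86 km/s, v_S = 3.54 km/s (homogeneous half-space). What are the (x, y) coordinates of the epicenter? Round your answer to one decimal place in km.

Distance from S−P lag: d = Δt · v_P v_S / (v_P − v_S) = Δt · (5.86·3.54)/(5.86−3.54) ≈ 8.9416·Δt.
So d_N_02 = 194.43, d_N_03 = 79.23, d_N_04 = 219.02 km.
Circle about each station: (x − 117.0)² + (y + 67.9)² = 194.43²; (x + 97.6)² + (y − 96.8)² = 79.23²; (x − 142.3)² + (y − 143.7)² = 219.02².
Subtracting pairs of circle equations eliminates x²+y² and gives linear equations (the radical axes):
-429.2 x + 329.4 y = 32122.22
50.6 x + 423.2 y = 12432.83
Solving the 2×2 system: x ≈ -47.9, y ≈ 35.1 km.

-47.9 km east, 35.1 km north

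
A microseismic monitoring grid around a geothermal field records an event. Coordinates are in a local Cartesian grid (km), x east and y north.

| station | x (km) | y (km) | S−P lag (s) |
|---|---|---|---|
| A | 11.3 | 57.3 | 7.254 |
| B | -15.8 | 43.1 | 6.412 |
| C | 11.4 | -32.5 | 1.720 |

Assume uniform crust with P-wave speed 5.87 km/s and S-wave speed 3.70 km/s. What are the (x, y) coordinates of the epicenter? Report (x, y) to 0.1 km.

Distance from S−P lag: d = Δt · v_P v_S / (v_P − v_S) = Δt · (5.87·3.70)/(5.87−3.70) ≈ 10.0088·Δt.
So d_A = 72.60, d_B = 64.18, d_C = 17.22 km.
Circle about each station: (x − 11.3)² + (y − 57.3)² = 72.60²; (x + 15.8)² + (y − 43.1)² = 64.18²; (x − 11.4)² + (y + 32.5)² = 17.22².
Subtracting pairs of circle equations eliminates x²+y² and gives linear equations (the radical axes):
-54.2 x − 28.4 y = -152.04
0.2 x − 179.6 y = 2749.46
Solving the 2×2 system: x ≈ 10.8, y ≈ -15.3 km.

x ≈ 10.8 km, y ≈ -15.3 km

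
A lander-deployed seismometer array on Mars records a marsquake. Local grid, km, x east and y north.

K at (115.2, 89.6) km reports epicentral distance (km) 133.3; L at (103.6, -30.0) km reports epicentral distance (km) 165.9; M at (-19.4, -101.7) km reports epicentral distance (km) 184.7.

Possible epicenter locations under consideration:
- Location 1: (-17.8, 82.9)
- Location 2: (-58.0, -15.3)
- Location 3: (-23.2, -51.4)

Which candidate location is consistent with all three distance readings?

Location 1

For each candidate, compare |candidate − station| to the reported distance:
Location 1: residuals K 0.1, L 0.1, M 0.1 → max 0.1 km
Location 2: residuals K 69.2, L 3.6, M 90.1 → max 90.1 km
Location 3: residuals K 64.3, L 37.3, M 134.3 → max 134.3 km
Only Location 1 has all residuals ≈ 0.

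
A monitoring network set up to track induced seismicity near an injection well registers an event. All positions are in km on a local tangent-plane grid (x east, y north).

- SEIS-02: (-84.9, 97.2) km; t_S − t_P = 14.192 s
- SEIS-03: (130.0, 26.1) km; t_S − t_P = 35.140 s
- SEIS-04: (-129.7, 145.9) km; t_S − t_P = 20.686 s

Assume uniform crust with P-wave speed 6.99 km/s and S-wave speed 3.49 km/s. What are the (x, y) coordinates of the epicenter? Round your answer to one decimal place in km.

Distance from S−P lag: d = Δt · v_P v_S / (v_P − v_S) = Δt · (6.99·3.49)/(6.99−3.49) ≈ 6.9700·Δt.
So d_SEIS-02 = 98.92, d_SEIS-03 = 244.93, d_SEIS-04 = 144.18 km.
Circle about each station: (x + 84.9)² + (y − 97.2)² = 98.92²; (x − 130.0)² + (y − 26.1)² = 244.93²; (x + 129.7)² + (y − 145.9)² = 144.18².
Subtracting pairs of circle equations eliminates x²+y² and gives linear equations (the radical axes):
429.8 x − 142.2 y = -49280.18
-89.6 x + 97.4 y = 10450.34
Solving the 2×2 system: x ≈ -113.8, y ≈ 2.6 km.
Check against SEIS-02 (with the unrounded x, y): √((x + 84.9)²+(y − 97.2)²) = 98.90 ≈ 98.92 km. ✓

x ≈ -113.8 km, y ≈ 2.6 km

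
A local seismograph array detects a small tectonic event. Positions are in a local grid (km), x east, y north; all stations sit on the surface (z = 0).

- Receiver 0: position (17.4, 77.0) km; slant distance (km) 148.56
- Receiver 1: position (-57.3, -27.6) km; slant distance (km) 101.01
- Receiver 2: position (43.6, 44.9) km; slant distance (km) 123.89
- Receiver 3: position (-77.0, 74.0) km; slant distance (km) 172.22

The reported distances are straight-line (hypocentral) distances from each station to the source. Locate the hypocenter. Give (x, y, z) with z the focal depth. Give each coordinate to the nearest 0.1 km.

Each station gives a sphere (x−x_i)² + (y−y_i)² + z² = d_i² (stations at z=0).
Subtracting the Receiver 0 sphere from Receiver 1 and Receiver 2: z² cancels, leaving linear equations in x and y:
-149.4 x − 209.2 y = 9680.34
52.4 x − 64.2 y = 4406.55
Solving: x ≈ 14.614, y ≈ -56.710 km (keep extra digits for the depth step; rounded: 14.6, -56.7).
Then from the Receiver 0 sphere: z² = 148.56² − (x − 17.4)² − (y − 77.0)² with x = 14.614, y = -56.710, so z ≈ 64.683 ≈ 64.7 km.
Check against Receiver 3 (with the unrounded solution): distance 172.23 ≈ 172.22 km. ✓

(14.6, -56.7, 64.7)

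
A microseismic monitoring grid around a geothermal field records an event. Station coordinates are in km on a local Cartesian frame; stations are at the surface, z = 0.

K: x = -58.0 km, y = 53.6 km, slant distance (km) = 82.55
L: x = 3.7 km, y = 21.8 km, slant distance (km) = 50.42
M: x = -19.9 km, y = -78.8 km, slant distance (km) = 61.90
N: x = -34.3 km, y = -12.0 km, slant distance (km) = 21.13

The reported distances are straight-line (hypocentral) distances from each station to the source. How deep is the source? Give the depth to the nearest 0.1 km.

Each station gives a sphere (x−x_i)² + (y−y_i)² + z² = d_i² (stations at z=0).
Subtracting the K sphere from L and M: z² cancels, leaving linear equations in x and y:
123.4 x − 63.6 y = -1475.70
76.2 x − 264.8 y = 3351.38
Solving: x ≈ -21.700, y ≈ -18.901 km (keep extra digits for the depth step; rounded: -21.7, -18.9).
Then from the K sphere: z² = 82.55² − (x + 58.0)² − (y − 53.6)² with x = -21.700, y = -18.901, so z ≈ 15.505 ≈ 15.5 km.

15.5 km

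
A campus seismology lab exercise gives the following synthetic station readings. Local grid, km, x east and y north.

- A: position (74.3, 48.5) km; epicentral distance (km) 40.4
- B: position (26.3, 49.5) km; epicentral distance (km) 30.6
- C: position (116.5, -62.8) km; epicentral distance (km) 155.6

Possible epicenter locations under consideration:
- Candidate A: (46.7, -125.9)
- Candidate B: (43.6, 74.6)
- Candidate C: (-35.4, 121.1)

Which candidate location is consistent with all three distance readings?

For each candidate, compare |candidate − station| to the reported distance:
Candidate A: residuals A 136.2, B 146.0, C 61.5 → max 146.0 km
Candidate B: residuals A 0.1, B 0.1, C 0.1 → max 0.1 km
Candidate C: residuals A 91.1, B 63.9, C 82.9 → max 91.1 km
Only Candidate B has all residuals ≈ 0.

Candidate B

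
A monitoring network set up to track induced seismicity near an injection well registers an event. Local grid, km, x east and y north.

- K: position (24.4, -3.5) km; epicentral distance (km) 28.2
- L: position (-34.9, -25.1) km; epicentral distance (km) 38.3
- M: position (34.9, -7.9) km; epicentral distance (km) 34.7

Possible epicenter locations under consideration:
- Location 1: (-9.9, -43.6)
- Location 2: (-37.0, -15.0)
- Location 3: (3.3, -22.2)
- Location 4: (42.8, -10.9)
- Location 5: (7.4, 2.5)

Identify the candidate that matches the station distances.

Location 3

For each candidate, compare |candidate − station| to the reported distance:
Location 1: residuals K 24.6, L 7.2, M 22.6 → max 24.6 km
Location 2: residuals K 34.3, L 28.0, M 37.5 → max 37.5 km
Location 3: residuals K 0.0, L 0.0, M 0.0 → max 0.0 km
Location 4: residuals K 8.4, L 40.7, M 26.2 → max 40.7 km
Location 5: residuals K 10.2, L 12.2, M 5.3 → max 12.2 km
Only Location 3 has all residuals ≈ 0.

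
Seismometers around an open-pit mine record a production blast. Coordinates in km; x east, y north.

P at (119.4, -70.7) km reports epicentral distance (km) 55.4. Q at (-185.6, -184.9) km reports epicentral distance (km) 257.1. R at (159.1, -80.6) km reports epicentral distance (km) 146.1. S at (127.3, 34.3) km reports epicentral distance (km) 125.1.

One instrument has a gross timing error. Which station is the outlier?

P

Solve using three stations at a time. Using Q, R, S (subtract circle equations pairwise → linear system) gives (x, y) ≈ (21.2, -32.1).
Distances from that point to each station vs reported:
  P: calculated 105.5 vs reported 55.4 → residual 50.1 km
  Q: calculated 257.1 vs reported 257.1 → residual 0.0 km
  R: calculated 146.2 vs reported 146.1 → residual 0.1 km
  S: calculated 125.2 vs reported 125.1 → residual 0.1 km
Q, R, S are mutually consistent (residuals ≈ 0); P is off by 50.1 km.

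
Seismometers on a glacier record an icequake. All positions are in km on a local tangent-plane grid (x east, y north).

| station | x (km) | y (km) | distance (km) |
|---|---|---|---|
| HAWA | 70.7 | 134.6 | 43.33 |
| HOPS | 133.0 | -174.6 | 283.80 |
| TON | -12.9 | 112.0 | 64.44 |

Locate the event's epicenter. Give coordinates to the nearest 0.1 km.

Circle about each station: (x − 70.7)² + (y − 134.6)² = 43.33²; (x − 133.0)² + (y + 174.6)² = 283.80²; (x + 12.9)² + (y − 112.0)² = 64.44².
Subtracting pairs of circle equations eliminates x²+y² and gives linear equations (the radical axes):
124.6 x − 618.4 y = -53606.44
-167.2 x − 45.2 y = -12680.26
Solving the 2×2 system: x ≈ 49.7, y ≈ 96.7 km.
Check against HAWA (with the unrounded x, y): √((x − 70.7)²+(y − 134.6)²) = 43.33 ≈ 43.33 km. ✓

(49.7, 96.7)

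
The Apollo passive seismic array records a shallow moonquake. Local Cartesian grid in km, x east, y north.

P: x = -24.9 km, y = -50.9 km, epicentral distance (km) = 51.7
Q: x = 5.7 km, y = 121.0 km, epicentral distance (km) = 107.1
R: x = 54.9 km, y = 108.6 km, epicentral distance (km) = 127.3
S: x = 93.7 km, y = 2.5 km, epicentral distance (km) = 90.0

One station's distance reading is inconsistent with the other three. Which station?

Q

Solve using three stations at a time. Using P, R, S (subtract circle equations pairwise → linear system) gives (x, y) ≈ (4.3, -8.2).
Distances from that point to each station vs reported:
  P: calculated 51.7 vs reported 51.7 → residual 0.0 km
  Q: calculated 129.2 vs reported 107.1 → residual 22.1 km
  R: calculated 127.3 vs reported 127.3 → residual 0.0 km
  S: calculated 90.0 vs reported 90.0 → residual 0.0 km
P, R, S are mutually consistent (residuals ≈ 0); Q is off by 22.1 km.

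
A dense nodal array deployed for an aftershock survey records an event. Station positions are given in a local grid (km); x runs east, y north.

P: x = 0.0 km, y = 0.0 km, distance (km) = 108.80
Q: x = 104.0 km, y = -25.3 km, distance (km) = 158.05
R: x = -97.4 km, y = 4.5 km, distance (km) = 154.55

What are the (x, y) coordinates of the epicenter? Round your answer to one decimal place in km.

Circle about each station: x² + y² = 108.80²; (x − 104.0)² + (y + 25.3)² = 158.05²; (x + 97.4)² + (y − 4.5)² = 154.55².
Subtracting the P equation from the Q and R equations removes the quadratic terms:
208.0 x − 50.6 y = -1686.27
-194.8 x + 9.0 y = -2541.25
Solving the 2×2 system: x ≈ 18.0, y ≈ 107.3 km.

18.0 km east, 107.3 km north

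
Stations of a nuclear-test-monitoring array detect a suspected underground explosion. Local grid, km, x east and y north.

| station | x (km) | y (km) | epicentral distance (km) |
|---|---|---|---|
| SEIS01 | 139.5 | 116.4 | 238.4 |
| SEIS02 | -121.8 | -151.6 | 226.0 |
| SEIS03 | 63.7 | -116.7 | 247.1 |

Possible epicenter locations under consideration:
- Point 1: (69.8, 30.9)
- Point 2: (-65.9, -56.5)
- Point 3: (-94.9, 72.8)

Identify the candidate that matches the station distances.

For each candidate, compare |candidate − station| to the reported distance:
Point 1: residuals SEIS01 128.1, SEIS02 38.6, SEIS03 99.4 → max 128.1 km
Point 2: residuals SEIS01 30.1, SEIS02 115.7, SEIS03 104.2 → max 115.7 km
Point 3: residuals SEIS01 0.0, SEIS02 0.0, SEIS03 0.0 → max 0.0 km
Only Point 3 has all residuals ≈ 0.

Point 3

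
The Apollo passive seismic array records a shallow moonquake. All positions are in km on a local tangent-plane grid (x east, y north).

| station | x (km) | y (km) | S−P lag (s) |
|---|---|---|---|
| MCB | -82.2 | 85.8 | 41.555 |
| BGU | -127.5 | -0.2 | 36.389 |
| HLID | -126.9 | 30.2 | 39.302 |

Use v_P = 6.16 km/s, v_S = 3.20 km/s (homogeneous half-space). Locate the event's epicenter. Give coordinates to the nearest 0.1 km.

Distance from S−P lag: d = Δt · v_P v_S / (v_P − v_S) = Δt · (6.16·3.20)/(6.16−3.20) ≈ 6.6595·Δt.
So d_MCB = 276.73, d_BGU = 242.33, d_HLID = 261.73 km.
Circle about each station: (x + 82.2)² + (y − 85.8)² = 276.73²; (x + 127.5)² + (y + 0.2)² = 242.33²; (x + 126.9)² + (y − 30.2)² = 261.73².
Subtracting the MCB equation from the BGU and HLID equations removes the quadratic terms:
-90.6 x − 172.0 y = 19993.47
-89.4 x − 111.2 y = 10974.07
Solving the 2×2 system: x ≈ 63.3, y ≈ -149.6 km.

x ≈ 63.3 km, y ≈ -149.6 km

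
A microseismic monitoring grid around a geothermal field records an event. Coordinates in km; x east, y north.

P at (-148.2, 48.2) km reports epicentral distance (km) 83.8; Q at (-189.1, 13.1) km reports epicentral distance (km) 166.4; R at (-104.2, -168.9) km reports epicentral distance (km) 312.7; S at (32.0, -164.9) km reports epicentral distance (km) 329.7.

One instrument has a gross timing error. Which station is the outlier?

Solve using three stations at a time. Using Q, R, S (subtract circle equations pairwise → linear system) gives (x, y) ≈ (-85.3, 143.3).
Distances from that point to each station vs reported:
  P: calculated 114.0 vs reported 83.8 → residual 30.2 km
  Q: calculated 166.5 vs reported 166.4 → residual 0.1 km
  R: calculated 312.8 vs reported 312.7 → residual 0.1 km
  S: calculated 329.7 vs reported 329.7 → residual 0.0 km
Q, R, S are mutually consistent (residuals ≈ 0); P is off by 30.2 km.

P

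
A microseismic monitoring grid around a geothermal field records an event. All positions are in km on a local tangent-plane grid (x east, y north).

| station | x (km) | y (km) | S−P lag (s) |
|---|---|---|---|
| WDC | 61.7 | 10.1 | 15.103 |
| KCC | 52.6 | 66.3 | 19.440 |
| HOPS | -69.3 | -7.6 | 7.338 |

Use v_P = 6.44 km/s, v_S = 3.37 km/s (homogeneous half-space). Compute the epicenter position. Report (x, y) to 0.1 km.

x ≈ -31.1 km, y ≈ -42.7 km

Distance from S−P lag: d = Δt · v_P v_S / (v_P − v_S) = Δt · (6.44·3.37)/(6.44−3.37) ≈ 7.0693·Δt.
So d_WDC = 106.77, d_KCC = 137.43, d_HOPS = 51.87 km.
Circle about each station: (x − 61.7)² + (y − 10.1)² = 106.77²; (x − 52.6)² + (y − 66.3)² = 137.43²; (x + 69.3)² + (y + 7.6)² = 51.87².
Subtracting the WDC equation from the KCC and HOPS equations removes the quadratic terms:
-18.2 x + 112.4 y = -4233.62
-262.0 x − 35.4 y = 9660.69
Solving the 2×2 system: x ≈ -31.1, y ≈ -42.7 km.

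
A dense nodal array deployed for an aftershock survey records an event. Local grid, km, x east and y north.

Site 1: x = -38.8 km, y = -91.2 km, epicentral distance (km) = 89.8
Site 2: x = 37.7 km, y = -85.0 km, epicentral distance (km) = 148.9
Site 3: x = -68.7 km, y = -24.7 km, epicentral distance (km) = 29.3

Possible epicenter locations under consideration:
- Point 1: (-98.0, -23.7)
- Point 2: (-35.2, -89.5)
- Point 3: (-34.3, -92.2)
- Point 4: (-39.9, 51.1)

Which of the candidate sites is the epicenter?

For each candidate, compare |candidate − station| to the reported distance:
Point 1: residuals Site 1 0.0, Site 2 0.0, Site 3 0.0 → max 0.0 km
Point 2: residuals Site 1 85.8, Site 2 75.9, Site 3 43.6 → max 85.8 km
Point 3: residuals Site 1 85.2, Site 2 76.5, Site 3 46.5 → max 85.2 km
Point 4: residuals Site 1 52.5, Site 2 7.8, Site 3 51.8 → max 52.5 km
Only Point 1 has all residuals ≈ 0.

Point 1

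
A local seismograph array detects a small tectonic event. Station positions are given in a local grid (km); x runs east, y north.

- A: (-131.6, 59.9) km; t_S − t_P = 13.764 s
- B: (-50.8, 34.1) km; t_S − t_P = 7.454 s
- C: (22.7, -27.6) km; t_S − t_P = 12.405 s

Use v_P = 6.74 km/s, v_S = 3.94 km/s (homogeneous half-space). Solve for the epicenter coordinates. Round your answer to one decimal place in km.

x ≈ -3.9 km, y ≈ 87.0 km

Distance from S−P lag: d = Δt · v_P v_S / (v_P − v_S) = Δt · (6.74·3.94)/(6.74−3.94) ≈ 9.4841·Δt.
So d_A = 130.54, d_B = 70.69, d_C = 117.65 km.
Circle about each station: (x + 131.6)² + (y − 59.9)² = 130.54²; (x + 50.8)² + (y − 34.1)² = 70.69²; (x − 22.7)² + (y + 27.6)² = 117.65².
Subtracting the A equation from the B and C equations removes the quadratic terms:
161.6 x − 51.6 y = -5119.50
308.6 x − 175.0 y = -16430.35
Solving the 2×2 system: x ≈ -3.9, y ≈ 87.0 km.
Check against A (with the unrounded x, y): √((x + 131.6)²+(y − 59.9)²) = 130.55 ≈ 130.54 km. ✓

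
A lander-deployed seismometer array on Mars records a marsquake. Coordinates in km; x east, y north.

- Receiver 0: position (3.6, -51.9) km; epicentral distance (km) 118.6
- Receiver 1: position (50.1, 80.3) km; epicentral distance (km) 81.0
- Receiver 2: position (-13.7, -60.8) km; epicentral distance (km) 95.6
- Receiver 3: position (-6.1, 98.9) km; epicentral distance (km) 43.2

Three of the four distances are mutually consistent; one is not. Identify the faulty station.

Receiver 2

Solve using three stations at a time. Using Receiver 0, Receiver 1, Receiver 3 (subtract circle equations pairwise → linear system) gives (x, y) ≈ (-28.8, 62.2).
Distances from that point to each station vs reported:
  Receiver 0: calculated 118.6 vs reported 118.6 → residual 0.0 km
  Receiver 1: calculated 81.0 vs reported 81.0 → residual 0.0 km
  Receiver 2: calculated 123.9 vs reported 95.6 → residual 28.3 km
  Receiver 3: calculated 43.2 vs reported 43.2 → residual 0.0 km
Receiver 0, Receiver 1, Receiver 3 are mutually consistent (residuals ≈ 0); Receiver 2 is off by 28.3 km.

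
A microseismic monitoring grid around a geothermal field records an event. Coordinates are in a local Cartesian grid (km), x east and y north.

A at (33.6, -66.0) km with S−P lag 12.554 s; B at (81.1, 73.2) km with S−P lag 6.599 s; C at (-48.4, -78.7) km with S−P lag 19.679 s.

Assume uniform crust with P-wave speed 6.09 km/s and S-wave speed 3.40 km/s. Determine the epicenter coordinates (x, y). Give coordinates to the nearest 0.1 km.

Distance from S−P lag: d = Δt · v_P v_S / (v_P − v_S) = Δt · (6.09·3.40)/(6.09−3.40) ≈ 7.6974·Δt.
So d_A = 96.63, d_B = 50.80, d_C = 151.48 km.
Circle about each station: (x − 33.6)² + (y + 66.0)² = 96.63²; (x − 81.1)² + (y − 73.2)² = 50.80²; (x + 48.4)² + (y + 78.7)² = 151.48².
Subtracting pairs of circle equations eliminates x²+y² and gives linear equations (the radical axes):
95.0 x + 278.4 y = 13207.21
-164.0 x − 25.4 y = -10557.54
Solving the 2×2 system: x ≈ 60.2, y ≈ 26.9 km.

x ≈ 60.2 km, y ≈ 26.9 km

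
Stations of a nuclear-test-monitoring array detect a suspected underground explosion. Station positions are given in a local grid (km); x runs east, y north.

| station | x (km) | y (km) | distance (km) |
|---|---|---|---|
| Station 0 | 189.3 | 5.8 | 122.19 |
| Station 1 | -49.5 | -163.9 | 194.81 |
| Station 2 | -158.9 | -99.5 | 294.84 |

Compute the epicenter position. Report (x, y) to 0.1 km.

Circle about each station: (x − 189.3)² + (y − 5.8)² = 122.19²; (x + 49.5)² + (y + 163.9)² = 194.81²; (x + 158.9)² + (y + 99.5)² = 294.84².
Subtracting the Station 0 equation from the Station 1 and Station 2 equations removes the quadratic terms:
-477.6 x − 339.4 y = -29575.21
-696.4 x − 210.6 y = -72718.90
Solving the 2×2 system: x ≈ 135.9, y ≈ -104.1 km.

x ≈ 135.9 km, y ≈ -104.1 km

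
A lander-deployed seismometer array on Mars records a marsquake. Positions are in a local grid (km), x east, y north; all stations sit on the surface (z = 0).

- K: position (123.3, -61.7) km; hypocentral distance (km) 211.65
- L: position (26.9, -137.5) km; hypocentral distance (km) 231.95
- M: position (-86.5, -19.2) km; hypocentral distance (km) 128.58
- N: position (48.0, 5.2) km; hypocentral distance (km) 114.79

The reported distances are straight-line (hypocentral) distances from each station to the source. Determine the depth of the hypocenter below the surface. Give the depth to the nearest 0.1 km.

Each station gives a sphere (x−x_i)² + (y−y_i)² + z² = d_i² (stations at z=0).
Subtracting the K sphere from L and M: z² cancels, leaving linear equations in x and y:
-192.8 x − 151.6 y = -8385.00
-419.6 x + 85.0 y = 17104.02
Solving: x ≈ -23.503, y ≈ 85.201 km (keep extra digits for the depth step; rounded: -23.5, 85.2).
Then from the K sphere: z² = 211.65² − (x − 123.3)² − (y + 61.7)² with x = -23.503, y = 85.201, so z ≈ 40.801 ≈ 40.8 km.
Check against N (with the unrounded solution): distance 114.79 ≈ 114.79 km. ✓

z ≈ 40.8 km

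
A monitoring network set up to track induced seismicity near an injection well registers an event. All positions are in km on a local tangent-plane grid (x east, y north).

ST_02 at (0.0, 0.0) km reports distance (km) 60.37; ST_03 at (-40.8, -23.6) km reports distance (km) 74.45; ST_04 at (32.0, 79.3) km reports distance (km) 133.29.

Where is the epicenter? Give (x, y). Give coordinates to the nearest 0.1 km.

Circle about each station: x² + y² = 60.37²; (x + 40.8)² + (y + 23.6)² = 74.45²; (x − 32.0)² + (y − 79.3)² = 133.29².
Subtracting pairs of circle equations eliminates x²+y² and gives linear equations (the radical axes):
-81.6 x − 47.2 y = 323.33
64.0 x + 158.6 y = -6809.20
Solving the 2×2 system: x ≈ 27.2, y ≈ -53.9 km.
Check against ST_02 (with the unrounded x, y): √(x²+y²) = 60.40 ≈ 60.37 km. ✓

27.2 km east, -53.9 km north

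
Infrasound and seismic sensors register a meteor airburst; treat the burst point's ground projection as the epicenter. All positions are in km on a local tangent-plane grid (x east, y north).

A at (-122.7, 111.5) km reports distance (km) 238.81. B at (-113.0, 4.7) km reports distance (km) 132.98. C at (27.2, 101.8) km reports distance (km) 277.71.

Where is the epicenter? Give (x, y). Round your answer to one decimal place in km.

-129.9 km east, -127.2 km north

Circle about each station: (x + 122.7)² + (y − 111.5)² = 238.81²; (x + 113.0)² + (y − 4.7)² = 132.98²; (x − 27.2)² + (y − 101.8)² = 277.71².
Subtracting the A equation from the B and C equations removes the quadratic terms:
19.4 x − 213.6 y = 24650.09
299.8 x − 19.4 y = -36477.09
Solving the 2×2 system: x ≈ -129.9, y ≈ -127.2 km.
Check against A (with the unrounded x, y): √((x + 122.7)²+(y − 111.5)²) = 238.81 ≈ 238.81 km. ✓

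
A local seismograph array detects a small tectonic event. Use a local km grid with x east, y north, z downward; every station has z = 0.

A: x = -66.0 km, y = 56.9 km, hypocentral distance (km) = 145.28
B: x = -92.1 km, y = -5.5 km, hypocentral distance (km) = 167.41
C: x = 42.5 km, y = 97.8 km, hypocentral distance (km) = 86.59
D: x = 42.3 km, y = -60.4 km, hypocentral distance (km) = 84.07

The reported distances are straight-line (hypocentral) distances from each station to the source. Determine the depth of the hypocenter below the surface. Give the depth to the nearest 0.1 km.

depth ≈ 7.1 km

Each station gives a sphere (x−x_i)² + (y−y_i)² + z² = d_i² (stations at z=0).
Subtracting the A sphere from B and C: z² cancels, leaving linear equations in x and y:
-52.2 x − 124.8 y = -6000.78
217.0 x + 81.8 y = 17385.93
Solving: x ≈ 73.598, y ≈ 17.299 km (keep extra digits for the depth step; rounded: 73.6, 17.3).
Then from the A sphere: z² = 145.28² − (x + 66.0)² − (y − 56.9)² with x = 73.598, y = 17.299, so z ≈ 7.102 ≈ 7.1 km.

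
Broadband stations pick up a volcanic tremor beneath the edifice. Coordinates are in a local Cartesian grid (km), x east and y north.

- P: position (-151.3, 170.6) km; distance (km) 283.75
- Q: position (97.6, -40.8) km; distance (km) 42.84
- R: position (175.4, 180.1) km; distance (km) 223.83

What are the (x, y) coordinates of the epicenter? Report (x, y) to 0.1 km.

Circle about each station: (x + 151.3)² + (y − 170.6)² = 283.75²; (x − 97.6)² + (y + 40.8)² = 42.84²; (x − 175.4)² + (y − 180.1)² = 223.83².
Subtracting pairs of circle equations eliminates x²+y² and gives linear equations (the radical axes):
497.8 x − 422.8 y = 37873.15
653.4 x + 19.0 y = 41619.31
Solving the 2×2 system: x ≈ 64.1, y ≈ -14.1 km.

(64.1, -14.1)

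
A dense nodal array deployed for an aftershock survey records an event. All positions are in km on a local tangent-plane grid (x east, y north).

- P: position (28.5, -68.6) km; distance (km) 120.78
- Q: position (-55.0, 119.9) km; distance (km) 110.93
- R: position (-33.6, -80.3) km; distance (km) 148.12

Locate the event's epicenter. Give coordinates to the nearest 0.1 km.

Circle about each station: (x − 28.5)² + (y + 68.6)² = 120.78²; (x + 55.0)² + (y − 119.9)² = 110.93²; (x + 33.6)² + (y + 80.3)² = 148.12².
Subtracting the P equation from the Q and R equations removes the quadratic terms:
-167.0 x + 377.0 y = 14165.14
-124.2 x − 23.4 y = -5292.89
Solving the 2×2 system: x ≈ 32.8, y ≈ 52.1 km.
Check against P (with the unrounded x, y): √((x − 28.5)²+(y + 68.6)²) = 120.78 ≈ 120.78 km. ✓

(32.8, 52.1)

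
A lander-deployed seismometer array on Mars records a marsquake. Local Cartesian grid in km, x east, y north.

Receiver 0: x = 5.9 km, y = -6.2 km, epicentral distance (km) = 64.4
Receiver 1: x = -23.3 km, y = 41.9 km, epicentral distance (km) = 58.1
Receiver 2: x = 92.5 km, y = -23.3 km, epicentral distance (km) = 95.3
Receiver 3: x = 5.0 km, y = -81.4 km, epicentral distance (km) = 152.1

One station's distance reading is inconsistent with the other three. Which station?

Receiver 3

Solve using three stations at a time. Using Receiver 0, Receiver 1, Receiver 2 (subtract circle equations pairwise → linear system) gives (x, y) ≈ (33.8, 51.7).
Distances from that point to each station vs reported:
  Receiver 0: calculated 64.3 vs reported 64.4 → residual 0.1 km
  Receiver 1: calculated 58.0 vs reported 58.1 → residual 0.1 km
  Receiver 2: calculated 95.2 vs reported 95.3 → residual 0.1 km
  Receiver 3: calculated 136.2 vs reported 152.1 → residual 15.9 km
Receiver 0, Receiver 1, Receiver 2 are mutually consistent (residuals ≈ 0); Receiver 3 is off by 15.9 km.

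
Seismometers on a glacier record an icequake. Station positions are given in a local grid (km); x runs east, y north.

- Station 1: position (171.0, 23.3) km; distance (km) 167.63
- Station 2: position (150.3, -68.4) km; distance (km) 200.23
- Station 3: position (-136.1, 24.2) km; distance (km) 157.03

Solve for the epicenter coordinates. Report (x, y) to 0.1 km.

Circle about each station: (x − 171.0)² + (y − 23.3)² = 167.63²; (x − 150.3)² + (y + 68.4)² = 200.23²; (x + 136.1)² + (y − 24.2)² = 157.03².
Subtracting the Station 1 equation from the Station 2 and Station 3 equations removes the quadratic terms:
-41.4 x − 183.4 y = -14507.48
-614.2 x + 1.8 y = -7233.64
Solving the 2×2 system: x ≈ 12.0, y ≈ 76.4 km.
Check against Station 1 (with the unrounded x, y): √((x − 171.0)²+(y − 23.3)²) = 167.63 ≈ 167.63 km. ✓

12.0 km east, 76.4 km north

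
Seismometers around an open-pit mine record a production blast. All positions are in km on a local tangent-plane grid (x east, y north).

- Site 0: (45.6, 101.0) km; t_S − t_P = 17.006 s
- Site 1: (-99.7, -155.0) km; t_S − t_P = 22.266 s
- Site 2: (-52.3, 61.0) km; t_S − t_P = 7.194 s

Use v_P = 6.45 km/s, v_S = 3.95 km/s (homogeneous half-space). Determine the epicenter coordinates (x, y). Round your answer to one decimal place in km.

x ≈ -125.0 km, y ≈ 70.5 km

Distance from S−P lag: d = Δt · v_P v_S / (v_P − v_S) = Δt · (6.45·3.95)/(6.45−3.95) ≈ 10.1910·Δt.
So d_Site 0 = 173.31, d_Site 1 = 226.91, d_Site 2 = 73.31 km.
Circle about each station: (x − 45.6)² + (y − 101.0)² = 173.31²; (x + 99.7)² + (y + 155.0)² = 226.91²; (x + 52.3)² + (y − 61.0)² = 73.31².
Subtracting the Site 0 equation from the Site 1 and Site 2 equations removes the quadratic terms:
-290.6 x − 512.0 y = 232.94
-195.8 x − 80.0 y = 18837.93
Solving the 2×2 system: x ≈ -125.0, y ≈ 70.5 km.
Check against Site 0 (with the unrounded x, y): √((x − 45.6)²+(y − 101.0)²) = 173.32 ≈ 173.31 km. ✓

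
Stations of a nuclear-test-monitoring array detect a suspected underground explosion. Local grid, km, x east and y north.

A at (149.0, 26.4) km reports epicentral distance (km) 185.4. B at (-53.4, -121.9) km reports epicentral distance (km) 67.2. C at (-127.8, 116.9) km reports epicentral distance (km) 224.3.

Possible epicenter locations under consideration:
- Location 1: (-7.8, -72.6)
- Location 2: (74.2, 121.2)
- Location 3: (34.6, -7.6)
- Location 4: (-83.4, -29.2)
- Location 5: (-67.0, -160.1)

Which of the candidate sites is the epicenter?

For each candidate, compare |candidate − station| to the reported distance:
Location 1: residuals A 0.0, B 0.0, C 0.0 → max 0.0 km
Location 2: residuals A 64.6, B 207.4, C 22.3 → max 207.4 km
Location 3: residuals A 66.1, B 77.1, C 19.7 → max 77.1 km
Location 4: residuals A 53.6, B 30.2, C 71.6 → max 71.6 km
Location 5: residuals A 100.0, B 26.7, C 59.3 → max 100.0 km
Only Location 1 has all residuals ≈ 0.

Location 1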